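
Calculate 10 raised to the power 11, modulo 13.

Step 1: Compute 10^11 mod 13 step by step, reducing modulo 13 at each step.
  10^1 mod 13 = 10
  10^2 mod 13 = (10 * 10) mod 13 = 9
  10^3 mod 13 = (9 * 10) mod 13 = 12
  10^4 mod 13 = (12 * 10) mod 13 = 3
  10^5 mod 13 = (3 * 10) mod 13 = 4
  10^6 mod 13 = (4 * 10) mod 13 = 1
  10^7 mod 13 = (1 * 10) mod 13 = 10
  10^8 mod 13 = (10 * 10) mod 13 = 9
  10^9 mod 13 = (9 * 10) mod 13 = 12
  10^10 mod 13 = (12 * 10) mod 13 = 3
  10^11 mod 13 = (3 * 10) mod 13 = 4
Step 2: Result = 4.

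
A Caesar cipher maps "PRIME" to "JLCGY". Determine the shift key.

Step 1: Compare first letters: P (position 15) -> J (position 9).
Step 2: Shift = (9 - 15) mod 26 = 20.
The shift value is 20.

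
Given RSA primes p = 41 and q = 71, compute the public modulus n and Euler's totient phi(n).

Step 1: n = p * q = 41 * 71 = 2911.
Step 2: phi(n) = (p-1)(q-1) = 40 * 70 = 2800.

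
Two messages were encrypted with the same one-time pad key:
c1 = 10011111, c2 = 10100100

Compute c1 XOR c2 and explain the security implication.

Step 1: c1 XOR c2 = (m1 XOR k) XOR (m2 XOR k).
Step 2: By XOR associativity/commutativity: = m1 XOR m2 XOR k XOR k = m1 XOR m2.
Step 3: 10011111 XOR 10100100 = 00111011 = 59.
Step 4: The key cancels out! An attacker learns m1 XOR m2 = 59, revealing the relationship between plaintexts.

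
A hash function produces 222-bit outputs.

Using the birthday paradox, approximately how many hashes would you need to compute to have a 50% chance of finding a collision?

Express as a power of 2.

Step 1: The birthday paradox gives collision probability ~50% after sqrt(2^n) = 2^(n/2) hashes.
Step 2: For 222-bit output: 2^(222/2) = 2^111.
Step 3: Approximately 2^111 hash computations needed.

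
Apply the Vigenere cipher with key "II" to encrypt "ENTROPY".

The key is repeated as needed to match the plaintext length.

Step 1: Repeat key to match plaintext length:
  Plaintext: ENTROPY
  Key:       IIIIIII
Step 2: Encrypt each letter:
  E(4) + I(8) = (4+8) mod 26 = 12 = M
  N(13) + I(8) = (13+8) mod 26 = 21 = V
  T(19) + I(8) = (19+8) mod 26 = 1 = B
  R(17) + I(8) = (17+8) mod 26 = 25 = Z
  O(14) + I(8) = (14+8) mod 26 = 22 = W
  P(15) + I(8) = (15+8) mod 26 = 23 = X
  Y(24) + I(8) = (24+8) mod 26 = 6 = G
Ciphertext: MVBZWXG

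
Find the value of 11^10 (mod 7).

Step 1: Compute 11^10 mod 7 step by step, reducing modulo 7 at each step.
  11^1 mod 7 = 4
  11^2 mod 7 = (4 * 11) mod 7 = 2
  11^3 mod 7 = (2 * 11) mod 7 = 1
  11^4 mod 7 = (1 * 11) mod 7 = 4
  11^5 mod 7 = (4 * 11) mod 7 = 2
  11^6 mod 7 = (2 * 11) mod 7 = 1
  11^7 mod 7 = (1 * 11) mod 7 = 4
  11^8 mod 7 = (4 * 11) mod 7 = 2
  11^9 mod 7 = (2 * 11) mod 7 = 1
  11^10 mod 7 = (1 * 11) mod 7 = 4
Step 2: Result = 4.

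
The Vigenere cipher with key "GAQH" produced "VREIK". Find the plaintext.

Step 1: Extend key: GAQHG
Step 2: Decrypt each letter (c - k) mod 26:
  V(21) - G(6) = (21-6) mod 26 = 15 = P
  R(17) - A(0) = (17-0) mod 26 = 17 = R
  E(4) - Q(16) = (4-16) mod 26 = 14 = O
  I(8) - H(7) = (8-7) mod 26 = 1 = B
  K(10) - G(6) = (10-6) mod 26 = 4 = E
Plaintext: PROBE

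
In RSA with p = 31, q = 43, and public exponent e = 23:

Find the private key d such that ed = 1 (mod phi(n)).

Step 1: n = 31 * 43 = 1333.
Step 2: phi(n) = 30 * 42 = 1260.
Step 3: Find d such that 23 * d = 1 (mod 1260).
Step 4: d = 23^(-1) mod 1260 = 767.
Verification: 23 * 767 = 17641 = 14 * 1260 + 1.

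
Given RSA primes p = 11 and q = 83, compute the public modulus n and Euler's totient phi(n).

Step 1: n = p * q = 11 * 83 = 913.
Step 2: phi(n) = (p-1)(q-1) = 10 * 82 = 820.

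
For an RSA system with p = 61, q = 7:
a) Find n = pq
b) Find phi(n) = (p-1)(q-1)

Step 1: n = p * q = 61 * 7 = 427.
Step 2: phi(n) = (p-1)(q-1) = 60 * 6 = 360.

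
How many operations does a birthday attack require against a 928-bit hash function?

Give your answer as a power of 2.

Step 1: The birthday paradox gives collision probability ~50% after sqrt(2^n) = 2^(n/2) hashes.
Step 2: For 928-bit output: 2^(928/2) = 2^464.
Step 3: Approximately 2^464 hash computations needed.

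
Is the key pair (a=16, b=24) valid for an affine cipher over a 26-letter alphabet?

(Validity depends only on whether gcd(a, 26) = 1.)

Step 1: Compute gcd(16, 26).
Step 2: gcd(16, 26) = 2.
Since gcd = 2 != 1, 16 shares a common factor with 26, so it cannot be used.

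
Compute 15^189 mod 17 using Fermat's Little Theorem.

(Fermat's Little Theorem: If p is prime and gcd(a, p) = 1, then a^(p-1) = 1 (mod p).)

Step 1: Since 17 is prime, by Fermat's Little Theorem: 15^16 = 1 (mod 17).
Step 2: Reduce exponent: 189 mod 16 = 13.
Step 3: So 15^189 = 15^13 (mod 17).
Step 4: 15^13 mod 17 = 2.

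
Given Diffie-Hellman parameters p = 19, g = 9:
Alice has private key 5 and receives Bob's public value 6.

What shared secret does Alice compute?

Step 1: s = B^a mod p = 6^5 mod 19.
  6^1 mod 19 = 6
  6^2 mod 19 = (6 * 6) mod 19 = 17
  6^3 mod 19 = (17 * 6) mod 19 = 7
  6^4 mod 19 = (7 * 6) mod 19 = 4
  6^5 mod 19 = (4 * 6) mod 19 = 5
Result: shared secret = 5.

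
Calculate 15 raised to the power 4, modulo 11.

Step 1: Compute 15^4 mod 11 step by step, reducing modulo 11 at each step.
  15^1 mod 11 = 4
  15^2 mod 11 = (4 * 15) mod 11 = 5
  15^3 mod 11 = (5 * 15) mod 11 = 9
  15^4 mod 11 = (9 * 15) mod 11 = 3
Step 2: Result = 3.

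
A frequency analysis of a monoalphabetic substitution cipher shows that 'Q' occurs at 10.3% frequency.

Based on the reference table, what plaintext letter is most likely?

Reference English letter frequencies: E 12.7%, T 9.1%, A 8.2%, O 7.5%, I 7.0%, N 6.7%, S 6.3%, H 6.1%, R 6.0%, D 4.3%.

Step 1: The observed frequency is 10.3%.
Step 2: Compare with English frequencies:
  E: 12.7% (difference: 2.4%)
  T: 9.1% (difference: 1.2%) <-- closest
  A: 8.2% (difference: 2.1%)
  O: 7.5% (difference: 2.8%)
  I: 7.0% (difference: 3.3%)
  N: 6.7% (difference: 3.6%)
  S: 6.3% (difference: 4.0%)
  H: 6.1% (difference: 4.2%)
  R: 6.0% (difference: 4.3%)
  D: 4.3% (difference: 6.0%)
Step 3: 'Q' most likely represents 'T' (frequency 9.1%).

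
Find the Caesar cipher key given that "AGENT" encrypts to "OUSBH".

Step 1: Compare first letters: A (position 0) -> O (position 14).
Step 2: Shift = (14 - 0) mod 26 = 14.
The shift value is 14.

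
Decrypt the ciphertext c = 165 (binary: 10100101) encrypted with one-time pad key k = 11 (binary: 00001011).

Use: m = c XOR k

Step 1: XOR ciphertext with key:
  Ciphertext: 10100101
  Key:        00001011
  XOR:        10101110
Step 2: Plaintext = 10101110 = 174 in decimal.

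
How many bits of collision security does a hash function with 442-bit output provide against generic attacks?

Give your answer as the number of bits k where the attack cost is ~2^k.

Step 1: The hash has a 442-bit output.
Step 2: Collision resistance means it should be infeasible to find any x != y with h(x) = h(y).
By the birthday bound, a generic collision search succeeds after about sqrt(2^442) = 2^(442/2) = 2^221 evaluations.
Step 3: Security level = 221 bits.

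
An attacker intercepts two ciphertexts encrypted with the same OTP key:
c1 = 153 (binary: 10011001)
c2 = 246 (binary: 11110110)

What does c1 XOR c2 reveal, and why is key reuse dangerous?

Step 1: c1 XOR c2 = (m1 XOR k) XOR (m2 XOR k).
Step 2: By XOR associativity/commutativity: = m1 XOR m2 XOR k XOR k = m1 XOR m2.
Step 3: 10011001 XOR 11110110 = 01101111 = 111.
Step 4: The key cancels out! An attacker learns m1 XOR m2 = 111, revealing the relationship between plaintexts.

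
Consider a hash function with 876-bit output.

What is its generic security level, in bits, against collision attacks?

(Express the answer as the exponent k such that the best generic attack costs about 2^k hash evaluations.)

Step 1: The hash has a 876-bit output.
Step 2: Collision resistance means it should be infeasible to find any x != y with h(x) = h(y).
By the birthday bound, a generic collision search succeeds after about sqrt(2^876) = 2^(876/2) = 2^438 evaluations.
Step 3: Security level = 438 bits.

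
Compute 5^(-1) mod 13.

Step 1: We need x such that 5 * x = 1 (mod 13).
Step 2: Using the extended Euclidean algorithm or trial:
  5 * 8 = 40 = 3 * 13 + 1.
Step 3: Since 40 mod 13 = 1, the inverse is x = 8.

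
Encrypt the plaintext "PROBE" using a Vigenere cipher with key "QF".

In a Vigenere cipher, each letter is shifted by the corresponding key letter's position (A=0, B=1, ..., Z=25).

Step 1: Repeat key to match plaintext length:
  Plaintext: PROBE
  Key:       QFQFQ
Step 2: Encrypt each letter:
  P(15) + Q(16) = (15+16) mod 26 = 5 = F
  R(17) + F(5) = (17+5) mod 26 = 22 = W
  O(14) + Q(16) = (14+16) mod 26 = 4 = E
  B(1) + F(5) = (1+5) mod 26 = 6 = G
  E(4) + Q(16) = (4+16) mod 26 = 20 = U
Ciphertext: FWEGU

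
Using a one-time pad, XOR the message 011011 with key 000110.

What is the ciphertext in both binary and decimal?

Step 1: Write out the XOR operation bit by bit:
  Message: 011011
  Key:     000110
  XOR:     011101
Step 2: Convert to decimal: 011101 = 29.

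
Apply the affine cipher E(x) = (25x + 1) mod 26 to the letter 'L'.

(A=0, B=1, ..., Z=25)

Step 1: Convert 'L' to number: x = 11.
Step 2: E(11) = (25 * 11 + 1) mod 26 = 276 mod 26 = 16.
Step 3: Convert 16 back to letter: Q.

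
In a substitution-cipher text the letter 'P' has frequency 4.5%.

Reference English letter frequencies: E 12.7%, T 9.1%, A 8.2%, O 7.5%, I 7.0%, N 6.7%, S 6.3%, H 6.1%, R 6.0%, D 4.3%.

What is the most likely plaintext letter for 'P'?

Step 1: The observed frequency is 4.5%.
Step 2: Compare with English frequencies:
  E: 12.7% (difference: 8.2%)
  T: 9.1% (difference: 4.6%)
  A: 8.2% (difference: 3.7%)
  O: 7.5% (difference: 3.0%)
  I: 7.0% (difference: 2.5%)
  N: 6.7% (difference: 2.2%)
  S: 6.3% (difference: 1.8%)
  H: 6.1% (difference: 1.6%)
  R: 6.0% (difference: 1.5%)
  D: 4.3% (difference: 0.2%) <-- closest
Step 3: 'P' most likely represents 'D' (frequency 4.3%).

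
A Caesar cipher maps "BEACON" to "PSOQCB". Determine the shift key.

Step 1: Compare first letters: B (position 1) -> P (position 15).
Step 2: Shift = (15 - 1) mod 26 = 14.
The shift value is 14.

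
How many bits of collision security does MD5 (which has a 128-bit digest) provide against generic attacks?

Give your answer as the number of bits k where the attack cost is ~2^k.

Step 1: The hash has a 128-bit output.
Step 2: Collision resistance means it should be infeasible to find any x != y with h(x) = h(y).
By the birthday bound, a generic collision search succeeds after about sqrt(2^128) = 2^(128/2) = 2^64 evaluations.
Step 3: Security level = 64 bits.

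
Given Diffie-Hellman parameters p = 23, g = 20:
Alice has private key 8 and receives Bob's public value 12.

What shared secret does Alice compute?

Step 1: s = B^a mod p = 12^8 mod 23.
  12^1 mod 23 = 12
  12^2 mod 23 = (12 * 12) mod 23 = 6
  12^3 mod 23 = (6 * 12) mod 23 = 3
  12^4 mod 23 = (3 * 12) mod 23 = 13
  12^5 mod 23 = (13 * 12) mod 23 = 18
  12^6 mod 23 = (18 * 12) mod 23 = 9
  12^7 mod 23 = (9 * 12) mod 23 = 16
  12^8 mod 23 = (16 * 12) mod 23 = 8
Result: shared secret = 8.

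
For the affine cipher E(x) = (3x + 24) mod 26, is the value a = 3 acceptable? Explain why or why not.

Step 1: Compute gcd(3, 26).
Step 2: gcd(3, 26) = 1.
Since gcd = 1, 3 is coprime with 26, so it is a valid key.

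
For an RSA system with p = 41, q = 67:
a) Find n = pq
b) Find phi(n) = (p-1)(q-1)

Step 1: n = p * q = 41 * 67 = 2747.
Step 2: phi(n) = (p-1)(q-1) = 40 * 66 = 2640.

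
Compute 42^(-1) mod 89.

Step 1: We need x such that 42 * x = 1 (mod 89).
Step 2: Using the extended Euclidean algorithm or trial:
  42 * 53 = 2226 = 25 * 89 + 1.
Step 3: Since 2226 mod 89 = 1, the inverse is x = 53.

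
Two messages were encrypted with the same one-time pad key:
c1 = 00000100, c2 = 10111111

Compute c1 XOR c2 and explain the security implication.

Step 1: c1 XOR c2 = (m1 XOR k) XOR (m2 XOR k).
Step 2: By XOR associativity/commutativity: = m1 XOR m2 XOR k XOR k = m1 XOR m2.
Step 3: 00000100 XOR 10111111 = 10111011 = 187.
Step 4: The key cancels out! An attacker learns m1 XOR m2 = 187, revealing the relationship between plaintexts.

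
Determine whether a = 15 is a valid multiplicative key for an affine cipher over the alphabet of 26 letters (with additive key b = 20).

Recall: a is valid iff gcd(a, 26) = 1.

Step 1: Compute gcd(15, 26).
Step 2: gcd(15, 26) = 1.
Since gcd = 1, 15 is coprime with 26, so it is a valid key.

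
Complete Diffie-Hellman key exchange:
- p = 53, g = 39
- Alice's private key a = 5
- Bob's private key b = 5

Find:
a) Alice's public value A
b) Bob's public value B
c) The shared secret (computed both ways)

Step 1: A = g^a mod p = 39^5 mod 53 = 20.
Step 2: B = g^b mod p = 39^5 mod 53 = 20.
Step 3: Alice computes s = B^a mod p = 20^5 mod 53 = 19.
Step 4: Bob computes s = A^b mod p = 20^5 mod 53 = 19.
Both sides agree: shared secret = 19.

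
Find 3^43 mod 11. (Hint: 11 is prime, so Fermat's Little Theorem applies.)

Step 1: Since 11 is prime, by Fermat's Little Theorem: 3^10 = 1 (mod 11).
Step 2: Reduce exponent: 43 mod 10 = 3.
Step 3: So 3^43 = 3^3 (mod 11).
Step 4: 3^3 mod 11 = 5.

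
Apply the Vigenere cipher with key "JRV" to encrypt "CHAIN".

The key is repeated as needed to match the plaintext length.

Step 1: Repeat key to match plaintext length:
  Plaintext: CHAIN
  Key:       JRVJR
Step 2: Encrypt each letter:
  C(2) + J(9) = (2+9) mod 26 = 11 = L
  H(7) + R(17) = (7+17) mod 26 = 24 = Y
  A(0) + V(21) = (0+21) mod 26 = 21 = V
  I(8) + J(9) = (8+9) mod 26 = 17 = R
  N(13) + R(17) = (13+17) mod 26 = 4 = E
Ciphertext: LYVRE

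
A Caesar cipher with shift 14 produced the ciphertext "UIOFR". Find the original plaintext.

Step 1: Reverse the shift by subtracting 14 from each letter position.
  U (position 20) -> position (20-14) mod 26 = 6 -> G
  I (position 8) -> position (8-14) mod 26 = 20 -> U
  O (position 14) -> position (14-14) mod 26 = 0 -> A
  F (position 5) -> position (5-14) mod 26 = 17 -> R
  R (position 17) -> position (17-14) mod 26 = 3 -> D
Decrypted message: GUARD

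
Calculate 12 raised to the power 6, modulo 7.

Step 1: Compute 12^6 mod 7 step by step, reducing modulo 7 at each step.
  12^1 mod 7 = 5
  12^2 mod 7 = (5 * 12) mod 7 = 4
  12^3 mod 7 = (4 * 12) mod 7 = 6
  12^4 mod 7 = (6 * 12) mod 7 = 2
  12^5 mod 7 = (2 * 12) mod 7 = 3
  12^6 mod 7 = (3 * 12) mod 7 = 1
Step 2: Result = 1.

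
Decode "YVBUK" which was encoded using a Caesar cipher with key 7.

Step 1: Reverse the shift by subtracting 7 from each letter position.
  Y (position 24) -> position (24-7) mod 26 = 17 -> R
  V (position 21) -> position (21-7) mod 26 = 14 -> O
  B (position 1) -> position (1-7) mod 26 = 20 -> U
  U (position 20) -> position (20-7) mod 26 = 13 -> N
  K (position 10) -> position (10-7) mod 26 = 3 -> D
Decrypted message: ROUND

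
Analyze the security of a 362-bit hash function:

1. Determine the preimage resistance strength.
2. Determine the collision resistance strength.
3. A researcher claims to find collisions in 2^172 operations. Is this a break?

Step 1: Preimage resistance requires brute-force of 2^362 operations.
Step 2: Collision resistance (birthday bound) = 2^(362/2) = 2^181.
Step 3: The claimed attack costs 2^172 operations.
Step 4: Since 2^172 < 2^181, the claimed attack beats the generic birthday bound, so collision resistance is broken.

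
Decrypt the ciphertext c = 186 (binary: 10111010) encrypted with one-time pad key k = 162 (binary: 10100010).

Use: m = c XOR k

Step 1: XOR ciphertext with key:
  Ciphertext: 10111010
  Key:        10100010
  XOR:        00011000
Step 2: Plaintext = 00011000 = 24 in decimal.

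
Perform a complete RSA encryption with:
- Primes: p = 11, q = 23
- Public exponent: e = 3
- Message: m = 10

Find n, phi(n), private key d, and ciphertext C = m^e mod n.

Step 1: n = 11 * 23 = 253.
Step 2: phi(n) = (11-1)(23-1) = 10 * 22 = 220.
Step 3: Find d = 3^(-1) mod 220 = 147.
  Verify: 3 * 147 = 441 = 1 (mod 220).
Step 4: C = 10^3 mod 253 = 241.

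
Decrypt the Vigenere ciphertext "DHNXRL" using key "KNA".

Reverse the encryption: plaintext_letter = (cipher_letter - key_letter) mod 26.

Step 1: Extend key: KNAKNA
Step 2: Decrypt each letter (c - k) mod 26:
  D(3) - K(10) = (3-10) mod 26 = 19 = T
  H(7) - N(13) = (7-13) mod 26 = 20 = U
  N(13) - A(0) = (13-0) mod 26 = 13 = N
  X(23) - K(10) = (23-10) mod 26 = 13 = N
  R(17) - N(13) = (17-13) mod 26 = 4 = E
  L(11) - A(0) = (11-0) mod 26 = 11 = L
Plaintext: TUNNEL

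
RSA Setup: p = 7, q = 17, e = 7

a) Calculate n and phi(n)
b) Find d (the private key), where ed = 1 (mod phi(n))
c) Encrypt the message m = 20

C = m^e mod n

Step 1: n = 7 * 17 = 119.
Step 2: phi(n) = (7-1)(17-1) = 6 * 16 = 96.
Step 3: Find d = 7^(-1) mod 96 = 55.
  Verify: 7 * 55 = 385 = 1 (mod 96).
Step 4: C = 20^7 mod 119 = 62.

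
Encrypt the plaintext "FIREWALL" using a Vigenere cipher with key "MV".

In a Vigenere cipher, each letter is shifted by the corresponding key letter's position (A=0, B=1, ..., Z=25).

Step 1: Repeat key to match plaintext length:
  Plaintext: FIREWALL
  Key:       MVMVMVMV
Step 2: Encrypt each letter:
  F(5) + M(12) = (5+12) mod 26 = 17 = R
  I(8) + V(21) = (8+21) mod 26 = 3 = D
  R(17) + M(12) = (17+12) mod 26 = 3 = D
  E(4) + V(21) = (4+21) mod 26 = 25 = Z
  W(22) + M(12) = (22+12) mod 26 = 8 = I
  A(0) + V(21) = (0+21) mod 26 = 21 = V
  L(11) + M(12) = (11+12) mod 26 = 23 = X
  L(11) + V(21) = (11+21) mod 26 = 6 = G
Ciphertext: RDDZIVXG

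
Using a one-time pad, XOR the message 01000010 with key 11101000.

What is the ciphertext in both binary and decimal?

Step 1: Write out the XOR operation bit by bit:
  Message: 01000010
  Key:     11101000
  XOR:     10101010
Step 2: Convert to decimal: 10101010 = 170.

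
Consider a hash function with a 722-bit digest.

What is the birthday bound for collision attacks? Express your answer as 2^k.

Step 1: The birthday paradox gives collision probability ~50% after sqrt(2^n) = 2^(n/2) hashes.
Step 2: For 722-bit output: 2^(722/2) = 2^361.
Step 3: Approximately 2^361 hash computations needed.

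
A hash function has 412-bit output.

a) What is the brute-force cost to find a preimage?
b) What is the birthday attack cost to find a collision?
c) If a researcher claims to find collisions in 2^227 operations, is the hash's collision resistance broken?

Step 1: Preimage resistance requires brute-force of 2^412 operations.
Step 2: Collision resistance (birthday bound) = 2^(412/2) = 2^206.
Step 3: The claimed attack costs 2^227 operations.
Step 4: Since 2^227 >= 2^206, the claimed attack is no faster than the generic birthday attack, so this does not break collision resistance.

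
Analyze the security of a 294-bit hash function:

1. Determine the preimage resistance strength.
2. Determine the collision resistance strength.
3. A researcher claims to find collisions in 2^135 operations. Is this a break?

Step 1: Preimage resistance requires brute-force of 2^294 operations.
Step 2: Collision resistance (birthday bound) = 2^(294/2) = 2^147.
Step 3: The claimed attack costs 2^135 operations.
Step 4: Since 2^135 < 2^147, the claimed attack beats the generic birthday bound, so collision resistance is broken.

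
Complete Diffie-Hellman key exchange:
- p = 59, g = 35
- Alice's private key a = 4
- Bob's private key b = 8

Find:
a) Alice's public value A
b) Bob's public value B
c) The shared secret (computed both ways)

Step 1: A = g^a mod p = 35^4 mod 59 = 19.
Step 2: B = g^b mod p = 35^8 mod 59 = 7.
Step 3: Alice computes s = B^a mod p = 7^4 mod 59 = 41.
Step 4: Bob computes s = A^b mod p = 19^8 mod 59 = 41.
Both sides agree: shared secret = 41.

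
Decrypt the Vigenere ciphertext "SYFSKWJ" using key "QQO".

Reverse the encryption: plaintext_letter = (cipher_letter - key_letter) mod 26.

Step 1: Extend key: QQOQQOQ
Step 2: Decrypt each letter (c - k) mod 26:
  S(18) - Q(16) = (18-16) mod 26 = 2 = C
  Y(24) - Q(16) = (24-16) mod 26 = 8 = I
  F(5) - O(14) = (5-14) mod 26 = 17 = R
  S(18) - Q(16) = (18-16) mod 26 = 2 = C
  K(10) - Q(16) = (10-16) mod 26 = 20 = U
  W(22) - O(14) = (22-14) mod 26 = 8 = I
  J(9) - Q(16) = (9-16) mod 26 = 19 = T
Plaintext: CIRCUIT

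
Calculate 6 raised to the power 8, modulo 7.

Step 1: Compute 6^8 mod 7 step by step, reducing modulo 7 at each step.
  6^1 mod 7 = 6
  6^2 mod 7 = (6 * 6) mod 7 = 1
  6^3 mod 7 = (1 * 6) mod 7 = 6
  6^4 mod 7 = (6 * 6) mod 7 = 1
  6^5 mod 7 = (1 * 6) mod 7 = 6
  6^6 mod 7 = (6 * 6) mod 7 = 1
  6^7 mod 7 = (1 * 6) mod 7 = 6
  6^8 mod 7 = (6 * 6) mod 7 = 1
Step 2: Result = 1.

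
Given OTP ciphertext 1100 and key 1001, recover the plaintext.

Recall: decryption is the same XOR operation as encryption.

Step 1: XOR ciphertext with key:
  Ciphertext: 1100
  Key:        1001
  XOR:        0101
Step 2: Plaintext = 0101 = 5 in decimal.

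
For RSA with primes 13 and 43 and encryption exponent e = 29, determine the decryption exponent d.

Step 1: n = 13 * 43 = 559.
Step 2: phi(n) = 12 * 42 = 504.
Step 3: Find d such that 29 * d = 1 (mod 504).
Step 4: d = 29^(-1) mod 504 = 365.
Verification: 29 * 365 = 10585 = 21 * 504 + 1.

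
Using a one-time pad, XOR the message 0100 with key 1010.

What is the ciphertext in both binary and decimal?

Step 1: Write out the XOR operation bit by bit:
  Message: 0100
  Key:     1010
  XOR:     1110
Step 2: Convert to decimal: 1110 = 14.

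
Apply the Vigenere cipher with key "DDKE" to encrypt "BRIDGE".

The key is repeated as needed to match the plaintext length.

Step 1: Repeat key to match plaintext length:
  Plaintext: BRIDGE
  Key:       DDKEDD
Step 2: Encrypt each letter:
  B(1) + D(3) = (1+3) mod 26 = 4 = E
  R(17) + D(3) = (17+3) mod 26 = 20 = U
  I(8) + K(10) = (8+10) mod 26 = 18 = S
  D(3) + E(4) = (3+4) mod 26 = 7 = H
  G(6) + D(3) = (6+3) mod 26 = 9 = J
  E(4) + D(3) = (4+3) mod 26 = 7 = H
Ciphertext: EUSHJH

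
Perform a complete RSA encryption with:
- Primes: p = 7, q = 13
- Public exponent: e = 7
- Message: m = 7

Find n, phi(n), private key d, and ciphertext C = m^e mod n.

Step 1: n = 7 * 13 = 91.
Step 2: phi(n) = (7-1)(13-1) = 6 * 12 = 72.
Step 3: Find d = 7^(-1) mod 72 = 31.
  Verify: 7 * 31 = 217 = 1 (mod 72).
Step 4: C = 7^7 mod 91 = 84.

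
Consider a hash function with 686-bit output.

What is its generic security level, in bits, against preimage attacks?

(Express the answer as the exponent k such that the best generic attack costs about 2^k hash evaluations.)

Step 1: The hash has a 686-bit output.
Step 2: Preimage resistance means: given a digest h(x), it should be infeasible to find any input that hashes to it.
With a 686-bit output there are 2^686 possible digests, so a generic brute-force preimage search costs about 2^686 evaluations.
Step 3: Security level = 686 bits.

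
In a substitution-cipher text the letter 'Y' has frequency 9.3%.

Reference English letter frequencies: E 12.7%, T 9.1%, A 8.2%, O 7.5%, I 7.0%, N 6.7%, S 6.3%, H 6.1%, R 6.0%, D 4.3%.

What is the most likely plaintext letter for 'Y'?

Step 1: The observed frequency is 9.3%.
Step 2: Compare with English frequencies:
  E: 12.7% (difference: 3.4%)
  T: 9.1% (difference: 0.2%) <-- closest
  A: 8.2% (difference: 1.1%)
  O: 7.5% (difference: 1.8%)
  I: 7.0% (difference: 2.3%)
  N: 6.7% (difference: 2.6%)
  S: 6.3% (difference: 3.0%)
  H: 6.1% (difference: 3.2%)
  R: 6.0% (difference: 3.3%)
  D: 4.3% (difference: 5.0%)
Step 3: 'Y' most likely represents 'T' (frequency 9.1%).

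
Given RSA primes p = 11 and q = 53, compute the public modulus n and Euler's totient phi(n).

Step 1: n = p * q = 11 * 53 = 583.
Step 2: phi(n) = (p-1)(q-1) = 10 * 52 = 520.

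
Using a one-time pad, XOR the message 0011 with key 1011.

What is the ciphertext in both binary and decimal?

Step 1: Write out the XOR operation bit by bit:
  Message: 0011
  Key:     1011
  XOR:     1000
Step 2: Convert to decimal: 1000 = 8.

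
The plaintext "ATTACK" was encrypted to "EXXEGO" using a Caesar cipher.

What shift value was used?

Step 1: Compare first letters: A (position 0) -> E (position 4).
Step 2: Shift = (4 - 0) mod 26 = 4.
The shift value is 4.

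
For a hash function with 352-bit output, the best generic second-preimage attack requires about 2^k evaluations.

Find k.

Step 1: The hash has a 352-bit output.
Step 2: Second-preimage resistance means: given a specific input x, it should be infeasible to find a different y with h(y) = h(x).
With a 352-bit output, a generic search for a second preimage costs about 2^352 evaluations (each trial matches the fixed target with probability 2^-352).
Step 3: Security level = 352 bits.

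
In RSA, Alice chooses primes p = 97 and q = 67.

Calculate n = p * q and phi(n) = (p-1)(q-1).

Step 1: n = p * q = 97 * 67 = 6499.
Step 2: phi(n) = (p-1)(q-1) = 96 * 66 = 6336.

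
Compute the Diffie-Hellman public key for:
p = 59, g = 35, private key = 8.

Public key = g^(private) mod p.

Step 1: A = g^a mod p = 35^8 mod 59.
  35^1 mod 59 = 35
  35^2 mod 59 = (35 * 35) mod 59 = 45
  35^3 mod 59 = (45 * 35) mod 59 = 41
  35^4 mod 59 = (41 * 35) mod 59 = 19
  35^5 mod 59 = (19 * 35) mod 59 = 16
  35^6 mod 59 = (16 * 35) mod 59 = 29
  35^7 mod 59 = (29 * 35) mod 59 = 12
  35^8 mod 59 = (12 * 35) mod 59 = 7
Result: A = 7.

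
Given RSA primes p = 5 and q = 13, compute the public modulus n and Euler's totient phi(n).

Step 1: n = p * q = 5 * 13 = 65.
Step 2: phi(n) = (p-1)(q-1) = 4 * 12 = 48.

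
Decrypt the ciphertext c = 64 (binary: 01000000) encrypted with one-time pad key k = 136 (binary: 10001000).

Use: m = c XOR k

Step 1: XOR ciphertext with key:
  Ciphertext: 01000000
  Key:        10001000
  XOR:        11001000
Step 2: Plaintext = 11001000 = 200 in decimal.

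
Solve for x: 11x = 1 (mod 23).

Step 1: We need x such that 11 * x = 1 (mod 23).
Step 2: Using the extended Euclidean algorithm or trial:
  11 * 21 = 231 = 10 * 23 + 1.
Step 3: Since 231 mod 23 = 1, the inverse is x = 21.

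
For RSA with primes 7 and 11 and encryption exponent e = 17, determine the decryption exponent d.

Step 1: n = 7 * 11 = 77.
Step 2: phi(n) = 6 * 10 = 60.
Step 3: Find d such that 17 * d = 1 (mod 60).
Step 4: d = 17^(-1) mod 60 = 53.
Verification: 17 * 53 = 901 = 15 * 60 + 1.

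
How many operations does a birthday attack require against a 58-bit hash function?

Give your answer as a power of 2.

Step 1: The birthday paradox gives collision probability ~50% after sqrt(2^n) = 2^(n/2) hashes.
Step 2: For 58-bit output: 2^(58/2) = 2^29.
Step 3: Approximately 2^29 hash computations needed.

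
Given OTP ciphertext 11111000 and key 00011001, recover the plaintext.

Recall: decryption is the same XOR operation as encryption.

Step 1: XOR ciphertext with key:
  Ciphertext: 11111000
  Key:        00011001
  XOR:        11100001
Step 2: Plaintext = 11100001 = 225 in decimal.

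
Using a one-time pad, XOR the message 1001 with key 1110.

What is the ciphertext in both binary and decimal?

Step 1: Write out the XOR operation bit by bit:
  Message: 1001
  Key:     1110
  XOR:     0111
Step 2: Convert to decimal: 0111 = 7.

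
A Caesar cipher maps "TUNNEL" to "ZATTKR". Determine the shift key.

Step 1: Compare first letters: T (position 19) -> Z (position 25).
Step 2: Shift = (25 - 19) mod 26 = 6.
The shift value is 6.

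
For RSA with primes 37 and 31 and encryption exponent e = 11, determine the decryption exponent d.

Step 1: n = 37 * 31 = 1147.
Step 2: phi(n) = 36 * 30 = 1080.
Step 3: Find d such that 11 * d = 1 (mod 1080).
Step 4: d = 11^(-1) mod 1080 = 491.
Verification: 11 * 491 = 5401 = 5 * 1080 + 1.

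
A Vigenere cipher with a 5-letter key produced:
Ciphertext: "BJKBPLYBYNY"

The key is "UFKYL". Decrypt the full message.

Step 1: Key 'UFKYL' has length 5. Extended key: UFKYLUFKYLU
Step 2: Decrypt each position:
  B(1) - U(20) = 7 = H
  J(9) - F(5) = 4 = E
  K(10) - K(10) = 0 = A
  B(1) - Y(24) = 3 = D
  P(15) - L(11) = 4 = E
  L(11) - U(20) = 17 = R
  Y(24) - F(5) = 19 = T
  B(1) - K(10) = 17 = R
  Y(24) - Y(24) = 0 = A
  N(13) - L(11) = 2 = C
  Y(24) - U(20) = 4 = E
Plaintext: HEADERTRACE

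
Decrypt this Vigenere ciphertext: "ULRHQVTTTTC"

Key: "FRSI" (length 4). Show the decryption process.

Step 1: Key 'FRSI' has length 4. Extended key: FRSIFRSIFRS
Step 2: Decrypt each position:
  U(20) - F(5) = 15 = P
  L(11) - R(17) = 20 = U
  R(17) - S(18) = 25 = Z
  H(7) - I(8) = 25 = Z
  Q(16) - F(5) = 11 = L
  V(21) - R(17) = 4 = E
  T(19) - S(18) = 1 = B
  T(19) - I(8) = 11 = L
  T(19) - F(5) = 14 = O
  T(19) - R(17) = 2 = C
  C(2) - S(18) = 10 = K
Plaintext: PUZZLEBLOCK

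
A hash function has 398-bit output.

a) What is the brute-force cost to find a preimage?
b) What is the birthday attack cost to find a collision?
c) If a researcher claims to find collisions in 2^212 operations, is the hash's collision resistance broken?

Step 1: Preimage resistance requires brute-force of 2^398 operations.
Step 2: Collision resistance (birthday bound) = 2^(398/2) = 2^199.
Step 3: The claimed attack costs 2^212 operations.
Step 4: Since 2^212 >= 2^199, the claimed attack is no faster than the generic birthday attack, so this does not break collision resistance.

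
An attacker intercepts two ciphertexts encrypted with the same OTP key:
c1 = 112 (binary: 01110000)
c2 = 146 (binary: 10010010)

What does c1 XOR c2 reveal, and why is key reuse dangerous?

Step 1: c1 XOR c2 = (m1 XOR k) XOR (m2 XOR k).
Step 2: By XOR associativity/commutativity: = m1 XOR m2 XOR k XOR k = m1 XOR m2.
Step 3: 01110000 XOR 10010010 = 11100010 = 226.
Step 4: The key cancels out! An attacker learns m1 XOR m2 = 226, revealing the relationship between plaintexts.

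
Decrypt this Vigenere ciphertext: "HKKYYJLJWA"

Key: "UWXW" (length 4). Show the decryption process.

Step 1: Key 'UWXW' has length 4. Extended key: UWXWUWXWUW
Step 2: Decrypt each position:
  H(7) - U(20) = 13 = N
  K(10) - W(22) = 14 = O
  K(10) - X(23) = 13 = N
  Y(24) - W(22) = 2 = C
  Y(24) - U(20) = 4 = E
  J(9) - W(22) = 13 = N
  L(11) - X(23) = 14 = O
  J(9) - W(22) = 13 = N
  W(22) - U(20) = 2 = C
  A(0) - W(22) = 4 = E
Plaintext: NONCENONCE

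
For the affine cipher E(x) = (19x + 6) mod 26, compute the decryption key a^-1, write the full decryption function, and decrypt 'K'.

Step 1: Find a^-1, the modular inverse of 19 mod 26.
Step 2: We need 19 * a^-1 = 1 (mod 26).
Step 3: 19 * 11 = 209 = 8 * 26 + 1, so a^-1 = 11.
Step 4: D(y) = 11(y - 6) mod 26.
Step 5: Apply to 'K' (y = 10): D(10) = 11 * (10 - 6) mod 26 = 11 * 4 mod 26 = 18 -> 'S'.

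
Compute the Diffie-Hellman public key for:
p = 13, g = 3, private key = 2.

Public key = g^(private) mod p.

Step 1: A = g^a mod p = 3^2 mod 13.
  3^1 mod 13 = 3
  3^2 mod 13 = (3 * 3) mod 13 = 9
Result: A = 9.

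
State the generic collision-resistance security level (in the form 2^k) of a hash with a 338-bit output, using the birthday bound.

Step 1: The birthday paradox gives collision probability ~50% after sqrt(2^n) = 2^(n/2) hashes.
Step 2: For 338-bit output: 2^(338/2) = 2^169.
Step 3: Approximately 2^169 hash computations needed.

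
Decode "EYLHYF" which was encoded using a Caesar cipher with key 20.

Step 1: Reverse the shift by subtracting 20 from each letter position.
  E (position 4) -> position (4-20) mod 26 = 10 -> K
  Y (position 24) -> position (24-20) mod 26 = 4 -> E
  L (position 11) -> position (11-20) mod 26 = 17 -> R
  H (position 7) -> position (7-20) mod 26 = 13 -> N
  Y (position 24) -> position (24-20) mod 26 = 4 -> E
  F (position 5) -> position (5-20) mod 26 = 11 -> L
Decrypted message: KERNEL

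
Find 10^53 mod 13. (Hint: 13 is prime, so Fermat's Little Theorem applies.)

Step 1: Since 13 is prime, by Fermat's Little Theorem: 10^12 = 1 (mod 13).
Step 2: Reduce exponent: 53 mod 12 = 5.
Step 3: So 10^53 = 10^5 (mod 13).
Step 4: 10^5 mod 13 = 4.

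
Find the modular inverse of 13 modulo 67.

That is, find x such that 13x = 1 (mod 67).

Step 1: We need x such that 13 * x = 1 (mod 67).
Step 2: Using the extended Euclidean algorithm or trial:
  13 * 31 = 403 = 6 * 67 + 1.
Step 3: Since 403 mod 67 = 1, the inverse is x = 31.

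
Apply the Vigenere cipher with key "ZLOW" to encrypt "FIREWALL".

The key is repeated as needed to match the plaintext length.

Step 1: Repeat key to match plaintext length:
  Plaintext: FIREWALL
  Key:       ZLOWZLOW
Step 2: Encrypt each letter:
  F(5) + Z(25) = (5+25) mod 26 = 4 = E
  I(8) + L(11) = (8+11) mod 26 = 19 = T
  R(17) + O(14) = (17+14) mod 26 = 5 = F
  E(4) + W(22) = (4+22) mod 26 = 0 = A
  W(22) + Z(25) = (22+25) mod 26 = 21 = V
  A(0) + L(11) = (0+11) mod 26 = 11 = L
  L(11) + O(14) = (11+14) mod 26 = 25 = Z
  L(11) + W(22) = (11+22) mod 26 = 7 = H
Ciphertext: ETFAVLZH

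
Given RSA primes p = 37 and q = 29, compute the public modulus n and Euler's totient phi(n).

Step 1: n = p * q = 37 * 29 = 1073.
Step 2: phi(n) = (p-1)(q-1) = 36 * 28 = 1008.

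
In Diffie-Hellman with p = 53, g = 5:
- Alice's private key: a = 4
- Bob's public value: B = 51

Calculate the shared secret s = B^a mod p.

Step 1: s = B^a mod p = 51^4 mod 53.
  51^1 mod 53 = 51
  51^2 mod 53 = (51 * 51) mod 53 = 4
  51^3 mod 53 = (4 * 51) mod 53 = 45
  51^4 mod 53 = (45 * 51) mod 53 = 16
Result: shared secret = 16.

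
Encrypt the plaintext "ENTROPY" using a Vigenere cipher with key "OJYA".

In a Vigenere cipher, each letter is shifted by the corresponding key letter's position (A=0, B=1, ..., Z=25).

Step 1: Repeat key to match plaintext length:
  Plaintext: ENTROPY
  Key:       OJYAOJY
Step 2: Encrypt each letter:
  E(4) + O(14) = (4+14) mod 26 = 18 = S
  N(13) + J(9) = (13+9) mod 26 = 22 = W
  T(19) + Y(24) = (19+24) mod 26 = 17 = R
  R(17) + A(0) = (17+0) mod 26 = 17 = R
  O(14) + O(14) = (14+14) mod 26 = 2 = C
  P(15) + J(9) = (15+9) mod 26 = 24 = Y
  Y(24) + Y(24) = (24+24) mod 26 = 22 = W
Ciphertext: SWRRCYW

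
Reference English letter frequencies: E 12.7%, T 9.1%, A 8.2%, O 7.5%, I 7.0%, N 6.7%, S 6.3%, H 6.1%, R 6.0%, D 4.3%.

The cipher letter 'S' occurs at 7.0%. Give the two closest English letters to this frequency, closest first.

Step 1: Observed frequency of 'S' is 7.0%.
Step 2: Compute distances to each reference frequency and sort:
  I (7.0%): difference = 0.0% <-- BEST
  N (6.7%): difference = 0.3% <-- RUNNER-UP
  O (7.5%): difference = 0.5%
  S (6.3%): difference = 0.7%
  H (6.1%): difference = 0.9%
Step 3: Most likely is 'I' (7.0%, diff 0.0%); second most likely is 'N' (6.7%, diff 0.3%).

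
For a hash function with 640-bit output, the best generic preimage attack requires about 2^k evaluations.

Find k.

Step 1: The hash has a 640-bit output.
Step 2: Preimage resistance means: given a digest h(x), it should be infeasible to find any input that hashes to it.
With a 640-bit output there are 2^640 possible digests, so a generic brute-force preimage search costs about 2^640 evaluations.
Step 3: Security level = 640 bits.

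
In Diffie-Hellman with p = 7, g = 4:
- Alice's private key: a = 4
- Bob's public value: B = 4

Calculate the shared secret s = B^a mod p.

Step 1: s = B^a mod p = 4^4 mod 7.
  4^1 mod 7 = 4
  4^2 mod 7 = (4 * 4) mod 7 = 2
  4^3 mod 7 = (2 * 4) mod 7 = 1
  4^4 mod 7 = (1 * 4) mod 7 = 4
Result: shared secret = 4.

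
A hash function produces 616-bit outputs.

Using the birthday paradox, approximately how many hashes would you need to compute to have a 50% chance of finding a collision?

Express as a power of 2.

Step 1: The birthday paradox gives collision probability ~50% after sqrt(2^n) = 2^(n/2) hashes.
Step 2: For 616-bit output: 2^(616/2) = 2^308.
Step 3: Approximately 2^308 hash computations needed.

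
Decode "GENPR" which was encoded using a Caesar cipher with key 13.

Step 1: Reverse the shift by subtracting 13 from each letter position.
  G (position 6) -> position (6-13) mod 26 = 19 -> T
  E (position 4) -> position (4-13) mod 26 = 17 -> R
  N (position 13) -> position (13-13) mod 26 = 0 -> A
  P (position 15) -> position (15-13) mod 26 = 2 -> C
  R (position 17) -> position (17-13) mod 26 = 4 -> E
Decrypted message: TRACE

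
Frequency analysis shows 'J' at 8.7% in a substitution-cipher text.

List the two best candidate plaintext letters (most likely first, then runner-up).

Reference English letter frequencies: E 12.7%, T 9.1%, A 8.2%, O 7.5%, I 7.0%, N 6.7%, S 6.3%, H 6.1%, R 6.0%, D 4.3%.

Step 1: Observed frequency of 'J' is 8.7%.
Step 2: Compute distances to each reference frequency and sort:
  T (9.1%): difference = 0.4% <-- BEST
  A (8.2%): difference = 0.5% <-- RUNNER-UP
  O (7.5%): difference = 1.2%
  I (7.0%): difference = 1.7%
  N (6.7%): difference = 2.0%
Step 3: Most likely is 'T' (9.1%, diff 0.4%); second most likely is 'A' (8.2%, diff 0.5%).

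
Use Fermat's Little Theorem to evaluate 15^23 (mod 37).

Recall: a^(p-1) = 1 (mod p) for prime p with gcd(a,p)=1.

Step 1: Since 37 is prime, by Fermat's Little Theorem: 15^36 = 1 (mod 37).
Step 2: Reduce exponent: 23 mod 36 = 23.
Step 3: So 15^23 = 15^23 (mod 37).
Step 4: 15^23 mod 37 = 13.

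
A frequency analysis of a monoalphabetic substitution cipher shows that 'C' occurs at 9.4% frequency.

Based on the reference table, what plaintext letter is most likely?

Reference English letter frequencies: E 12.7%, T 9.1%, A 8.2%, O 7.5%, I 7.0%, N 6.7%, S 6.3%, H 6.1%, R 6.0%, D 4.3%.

Step 1: The observed frequency is 9.4%.
Step 2: Compare with English frequencies:
  E: 12.7% (difference: 3.3%)
  T: 9.1% (difference: 0.3%) <-- closest
  A: 8.2% (difference: 1.2%)
  O: 7.5% (difference: 1.9%)
  I: 7.0% (difference: 2.4%)
  N: 6.7% (difference: 2.7%)
  S: 6.3% (difference: 3.1%)
  H: 6.1% (difference: 3.3%)
  R: 6.0% (difference: 3.4%)
  D: 4.3% (difference: 5.1%)
Step 3: 'C' most likely represents 'T' (frequency 9.1%).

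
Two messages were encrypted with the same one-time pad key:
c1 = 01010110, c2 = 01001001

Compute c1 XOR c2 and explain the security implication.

Step 1: c1 XOR c2 = (m1 XOR k) XOR (m2 XOR k).
Step 2: By XOR associativity/commutativity: = m1 XOR m2 XOR k XOR k = m1 XOR m2.
Step 3: 01010110 XOR 01001001 = 00011111 = 31.
Step 4: The key cancels out! An attacker learns m1 XOR m2 = 31, revealing the relationship between plaintexts.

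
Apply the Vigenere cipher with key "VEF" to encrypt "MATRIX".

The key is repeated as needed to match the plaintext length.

Step 1: Repeat key to match plaintext length:
  Plaintext: MATRIX
  Key:       VEFVEF
Step 2: Encrypt each letter:
  M(12) + V(21) = (12+21) mod 26 = 7 = H
  A(0) + E(4) = (0+4) mod 26 = 4 = E
  T(19) + F(5) = (19+5) mod 26 = 24 = Y
  R(17) + V(21) = (17+21) mod 26 = 12 = M
  I(8) + E(4) = (8+4) mod 26 = 12 = M
  X(23) + F(5) = (23+5) mod 26 = 2 = C
Ciphertext: HEYMMC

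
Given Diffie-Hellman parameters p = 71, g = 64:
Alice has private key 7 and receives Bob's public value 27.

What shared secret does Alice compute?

Step 1: s = B^a mod p = 27^7 mod 71.
  27^1 mod 71 = 27
  27^2 mod 71 = (27 * 27) mod 71 = 19
  27^3 mod 71 = (19 * 27) mod 71 = 16
  27^4 mod 71 = (16 * 27) mod 71 = 6
  27^5 mod 71 = (6 * 27) mod 71 = 20
  27^6 mod 71 = (20 * 27) mod 71 = 43
  27^7 mod 71 = (43 * 27) mod 71 = 25
Result: shared secret = 25.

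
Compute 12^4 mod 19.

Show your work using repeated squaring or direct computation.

Step 1: Compute 12^4 mod 19 step by step, reducing modulo 19 at each step.
  12^1 mod 19 = 12
  12^2 mod 19 = (12 * 12) mod 19 = 11
  12^3 mod 19 = (11 * 12) mod 19 = 18
  12^4 mod 19 = (18 * 12) mod 19 = 7
Step 2: Result = 7.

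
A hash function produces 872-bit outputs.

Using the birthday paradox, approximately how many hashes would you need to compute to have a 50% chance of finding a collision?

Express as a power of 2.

Step 1: The birthday paradox gives collision probability ~50% after sqrt(2^n) = 2^(n/2) hashes.
Step 2: For 872-bit output: 2^(872/2) = 2^436.
Step 3: Approximately 2^436 hash computations needed.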